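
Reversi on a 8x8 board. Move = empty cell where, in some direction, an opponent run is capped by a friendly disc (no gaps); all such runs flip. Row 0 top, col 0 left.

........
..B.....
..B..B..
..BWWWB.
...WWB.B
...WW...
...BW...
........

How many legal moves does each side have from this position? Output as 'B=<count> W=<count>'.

-- B to move --
(2,3): flips 4 -> legal
(2,4): no bracket -> illegal
(2,6): no bracket -> illegal
(4,2): flips 2 -> legal
(4,6): no bracket -> illegal
(5,2): flips 2 -> legal
(5,5): flips 2 -> legal
(6,2): no bracket -> illegal
(6,5): flips 3 -> legal
(7,3): no bracket -> illegal
(7,4): no bracket -> illegal
(7,5): no bracket -> illegal
B mobility = 5
-- W to move --
(0,1): no bracket -> illegal
(0,2): no bracket -> illegal
(0,3): no bracket -> illegal
(1,1): flips 1 -> legal
(1,3): no bracket -> illegal
(1,4): no bracket -> illegal
(1,5): flips 1 -> legal
(1,6): flips 1 -> legal
(2,1): flips 1 -> legal
(2,3): no bracket -> illegal
(2,4): no bracket -> illegal
(2,6): no bracket -> illegal
(2,7): flips 2 -> legal
(3,1): flips 1 -> legal
(3,7): flips 1 -> legal
(4,1): no bracket -> illegal
(4,2): no bracket -> illegal
(4,6): flips 1 -> legal
(5,2): no bracket -> illegal
(5,5): flips 1 -> legal
(5,6): flips 1 -> legal
(5,7): no bracket -> illegal
(6,2): flips 1 -> legal
(7,2): flips 1 -> legal
(7,3): flips 1 -> legal
(7,4): no bracket -> illegal
W mobility = 13

Answer: B=5 W=13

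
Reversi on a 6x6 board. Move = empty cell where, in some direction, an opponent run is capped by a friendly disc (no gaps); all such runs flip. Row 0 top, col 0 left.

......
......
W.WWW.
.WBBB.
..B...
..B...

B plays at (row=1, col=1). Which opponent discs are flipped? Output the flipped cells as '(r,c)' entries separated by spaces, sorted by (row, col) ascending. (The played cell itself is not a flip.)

Dir NW: first cell '.' (not opp) -> no flip
Dir N: first cell '.' (not opp) -> no flip
Dir NE: first cell '.' (not opp) -> no flip
Dir W: first cell '.' (not opp) -> no flip
Dir E: first cell '.' (not opp) -> no flip
Dir SW: opp run (2,0), next=edge -> no flip
Dir S: first cell '.' (not opp) -> no flip
Dir SE: opp run (2,2) capped by B -> flip

Answer: (2,2)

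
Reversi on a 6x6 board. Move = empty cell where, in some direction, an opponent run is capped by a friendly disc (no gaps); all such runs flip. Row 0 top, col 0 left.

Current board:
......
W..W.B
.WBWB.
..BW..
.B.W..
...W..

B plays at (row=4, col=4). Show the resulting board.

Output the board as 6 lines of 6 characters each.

Place B at (4,4); scan 8 dirs for brackets.
Dir NW: opp run (3,3) capped by B -> flip
Dir N: first cell '.' (not opp) -> no flip
Dir NE: first cell '.' (not opp) -> no flip
Dir W: opp run (4,3), next='.' -> no flip
Dir E: first cell '.' (not opp) -> no flip
Dir SW: opp run (5,3), next=edge -> no flip
Dir S: first cell '.' (not opp) -> no flip
Dir SE: first cell '.' (not opp) -> no flip
All flips: (3,3)

Answer: ......
W..W.B
.WBWB.
..BB..
.B.WB.
...W..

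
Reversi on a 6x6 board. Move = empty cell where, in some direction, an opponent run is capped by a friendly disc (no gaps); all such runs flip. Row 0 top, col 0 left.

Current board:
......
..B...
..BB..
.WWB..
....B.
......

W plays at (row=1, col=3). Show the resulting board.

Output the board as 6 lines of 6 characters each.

Answer: ......
..BW..
..WB..
.WWB..
....B.
......

Derivation:
Place W at (1,3); scan 8 dirs for brackets.
Dir NW: first cell '.' (not opp) -> no flip
Dir N: first cell '.' (not opp) -> no flip
Dir NE: first cell '.' (not opp) -> no flip
Dir W: opp run (1,2), next='.' -> no flip
Dir E: first cell '.' (not opp) -> no flip
Dir SW: opp run (2,2) capped by W -> flip
Dir S: opp run (2,3) (3,3), next='.' -> no flip
Dir SE: first cell '.' (not opp) -> no flip
All flips: (2,2)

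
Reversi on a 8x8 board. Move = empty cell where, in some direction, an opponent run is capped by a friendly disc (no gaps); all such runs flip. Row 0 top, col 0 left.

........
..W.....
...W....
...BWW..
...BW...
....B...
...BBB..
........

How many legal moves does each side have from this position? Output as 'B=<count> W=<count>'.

-- B to move --
(0,1): no bracket -> illegal
(0,2): no bracket -> illegal
(0,3): no bracket -> illegal
(1,1): no bracket -> illegal
(1,3): flips 1 -> legal
(1,4): no bracket -> illegal
(2,1): no bracket -> illegal
(2,2): no bracket -> illegal
(2,4): flips 2 -> legal
(2,5): flips 1 -> legal
(2,6): no bracket -> illegal
(3,2): no bracket -> illegal
(3,6): flips 2 -> legal
(4,5): flips 1 -> legal
(4,6): no bracket -> illegal
(5,3): no bracket -> illegal
(5,5): flips 1 -> legal
B mobility = 6
-- W to move --
(2,2): flips 1 -> legal
(2,4): no bracket -> illegal
(3,2): flips 1 -> legal
(4,2): flips 1 -> legal
(4,5): no bracket -> illegal
(5,2): flips 1 -> legal
(5,3): flips 2 -> legal
(5,5): no bracket -> illegal
(5,6): no bracket -> illegal
(6,2): no bracket -> illegal
(6,6): no bracket -> illegal
(7,2): no bracket -> illegal
(7,3): no bracket -> illegal
(7,4): flips 2 -> legal
(7,5): no bracket -> illegal
(7,6): no bracket -> illegal
W mobility = 6

Answer: B=6 W=6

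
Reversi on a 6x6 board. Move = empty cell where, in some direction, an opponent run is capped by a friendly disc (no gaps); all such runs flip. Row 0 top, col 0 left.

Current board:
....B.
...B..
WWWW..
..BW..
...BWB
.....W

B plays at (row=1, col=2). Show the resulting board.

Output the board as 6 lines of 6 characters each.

Answer: ....B.
..BB..
WWBW..
..BW..
...BWB
.....W

Derivation:
Place B at (1,2); scan 8 dirs for brackets.
Dir NW: first cell '.' (not opp) -> no flip
Dir N: first cell '.' (not opp) -> no flip
Dir NE: first cell '.' (not opp) -> no flip
Dir W: first cell '.' (not opp) -> no flip
Dir E: first cell 'B' (not opp) -> no flip
Dir SW: opp run (2,1), next='.' -> no flip
Dir S: opp run (2,2) capped by B -> flip
Dir SE: opp run (2,3), next='.' -> no flip
All flips: (2,2)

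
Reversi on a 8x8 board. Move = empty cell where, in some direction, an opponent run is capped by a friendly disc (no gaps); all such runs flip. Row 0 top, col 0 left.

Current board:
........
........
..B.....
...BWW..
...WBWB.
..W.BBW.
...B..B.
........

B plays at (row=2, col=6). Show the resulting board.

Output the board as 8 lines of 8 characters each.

Place B at (2,6); scan 8 dirs for brackets.
Dir NW: first cell '.' (not opp) -> no flip
Dir N: first cell '.' (not opp) -> no flip
Dir NE: first cell '.' (not opp) -> no flip
Dir W: first cell '.' (not opp) -> no flip
Dir E: first cell '.' (not opp) -> no flip
Dir SW: opp run (3,5) capped by B -> flip
Dir S: first cell '.' (not opp) -> no flip
Dir SE: first cell '.' (not opp) -> no flip
All flips: (3,5)

Answer: ........
........
..B...B.
...BWB..
...WBWB.
..W.BBW.
...B..B.
........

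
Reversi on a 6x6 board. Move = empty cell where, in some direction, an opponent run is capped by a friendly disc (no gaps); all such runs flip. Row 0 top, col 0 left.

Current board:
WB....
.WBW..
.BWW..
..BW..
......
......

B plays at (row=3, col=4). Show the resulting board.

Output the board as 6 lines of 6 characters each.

Place B at (3,4); scan 8 dirs for brackets.
Dir NW: opp run (2,3) capped by B -> flip
Dir N: first cell '.' (not opp) -> no flip
Dir NE: first cell '.' (not opp) -> no flip
Dir W: opp run (3,3) capped by B -> flip
Dir E: first cell '.' (not opp) -> no flip
Dir SW: first cell '.' (not opp) -> no flip
Dir S: first cell '.' (not opp) -> no flip
Dir SE: first cell '.' (not opp) -> no flip
All flips: (2,3) (3,3)

Answer: WB....
.WBW..
.BWB..
..BBB.
......
......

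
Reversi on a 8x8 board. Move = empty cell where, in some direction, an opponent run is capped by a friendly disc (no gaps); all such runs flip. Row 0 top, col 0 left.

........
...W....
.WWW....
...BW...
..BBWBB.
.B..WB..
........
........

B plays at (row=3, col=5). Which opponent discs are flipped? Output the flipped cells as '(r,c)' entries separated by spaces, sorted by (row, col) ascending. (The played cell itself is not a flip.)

Dir NW: first cell '.' (not opp) -> no flip
Dir N: first cell '.' (not opp) -> no flip
Dir NE: first cell '.' (not opp) -> no flip
Dir W: opp run (3,4) capped by B -> flip
Dir E: first cell '.' (not opp) -> no flip
Dir SW: opp run (4,4), next='.' -> no flip
Dir S: first cell 'B' (not opp) -> no flip
Dir SE: first cell 'B' (not opp) -> no flip

Answer: (3,4)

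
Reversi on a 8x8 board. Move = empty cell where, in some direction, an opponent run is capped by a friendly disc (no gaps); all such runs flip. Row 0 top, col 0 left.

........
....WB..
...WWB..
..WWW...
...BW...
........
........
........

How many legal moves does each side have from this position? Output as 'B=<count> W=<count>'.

Answer: B=6 W=8

Derivation:
-- B to move --
(0,3): flips 1 -> legal
(0,4): no bracket -> illegal
(0,5): no bracket -> illegal
(1,2): no bracket -> illegal
(1,3): flips 3 -> legal
(2,1): flips 1 -> legal
(2,2): flips 2 -> legal
(3,1): no bracket -> illegal
(3,5): no bracket -> illegal
(4,1): no bracket -> illegal
(4,2): flips 2 -> legal
(4,5): flips 1 -> legal
(5,3): no bracket -> illegal
(5,4): no bracket -> illegal
(5,5): no bracket -> illegal
B mobility = 6
-- W to move --
(0,4): no bracket -> illegal
(0,5): no bracket -> illegal
(0,6): flips 1 -> legal
(1,6): flips 2 -> legal
(2,6): flips 1 -> legal
(3,5): no bracket -> illegal
(3,6): flips 1 -> legal
(4,2): flips 1 -> legal
(5,2): flips 1 -> legal
(5,3): flips 1 -> legal
(5,4): flips 1 -> legal
W mobility = 8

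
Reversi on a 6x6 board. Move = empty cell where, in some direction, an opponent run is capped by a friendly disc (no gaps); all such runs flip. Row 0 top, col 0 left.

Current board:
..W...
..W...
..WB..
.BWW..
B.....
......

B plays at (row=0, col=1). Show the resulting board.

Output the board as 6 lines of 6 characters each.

Answer: .BW...
..B...
..WB..
.BWW..
B.....
......

Derivation:
Place B at (0,1); scan 8 dirs for brackets.
Dir NW: edge -> no flip
Dir N: edge -> no flip
Dir NE: edge -> no flip
Dir W: first cell '.' (not opp) -> no flip
Dir E: opp run (0,2), next='.' -> no flip
Dir SW: first cell '.' (not opp) -> no flip
Dir S: first cell '.' (not opp) -> no flip
Dir SE: opp run (1,2) capped by B -> flip
All flips: (1,2)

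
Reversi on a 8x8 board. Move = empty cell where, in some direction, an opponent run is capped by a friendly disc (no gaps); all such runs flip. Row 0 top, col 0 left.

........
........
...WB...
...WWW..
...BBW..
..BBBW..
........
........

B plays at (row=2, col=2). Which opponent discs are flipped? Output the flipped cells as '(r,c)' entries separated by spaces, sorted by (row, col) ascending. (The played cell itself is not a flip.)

Dir NW: first cell '.' (not opp) -> no flip
Dir N: first cell '.' (not opp) -> no flip
Dir NE: first cell '.' (not opp) -> no flip
Dir W: first cell '.' (not opp) -> no flip
Dir E: opp run (2,3) capped by B -> flip
Dir SW: first cell '.' (not opp) -> no flip
Dir S: first cell '.' (not opp) -> no flip
Dir SE: opp run (3,3) capped by B -> flip

Answer: (2,3) (3,3)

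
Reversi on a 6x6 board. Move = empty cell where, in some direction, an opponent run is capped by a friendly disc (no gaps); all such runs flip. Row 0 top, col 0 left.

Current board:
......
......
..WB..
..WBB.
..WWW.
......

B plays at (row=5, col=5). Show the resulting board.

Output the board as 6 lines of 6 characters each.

Answer: ......
......
..WB..
..WBB.
..WWB.
.....B

Derivation:
Place B at (5,5); scan 8 dirs for brackets.
Dir NW: opp run (4,4) capped by B -> flip
Dir N: first cell '.' (not opp) -> no flip
Dir NE: edge -> no flip
Dir W: first cell '.' (not opp) -> no flip
Dir E: edge -> no flip
Dir SW: edge -> no flip
Dir S: edge -> no flip
Dir SE: edge -> no flip
All flips: (4,4)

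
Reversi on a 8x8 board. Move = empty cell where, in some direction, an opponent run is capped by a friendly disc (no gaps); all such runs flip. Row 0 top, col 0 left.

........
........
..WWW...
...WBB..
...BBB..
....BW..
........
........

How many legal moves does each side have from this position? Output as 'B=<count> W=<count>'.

Answer: B=8 W=6

Derivation:
-- B to move --
(1,1): flips 2 -> legal
(1,2): flips 1 -> legal
(1,3): flips 3 -> legal
(1,4): flips 1 -> legal
(1,5): no bracket -> illegal
(2,1): no bracket -> illegal
(2,5): no bracket -> illegal
(3,1): no bracket -> illegal
(3,2): flips 1 -> legal
(4,2): no bracket -> illegal
(4,6): no bracket -> illegal
(5,6): flips 1 -> legal
(6,4): no bracket -> illegal
(6,5): flips 1 -> legal
(6,6): flips 1 -> legal
B mobility = 8
-- W to move --
(2,5): flips 2 -> legal
(2,6): no bracket -> illegal
(3,2): no bracket -> illegal
(3,6): flips 2 -> legal
(4,2): no bracket -> illegal
(4,6): flips 1 -> legal
(5,2): no bracket -> illegal
(5,3): flips 2 -> legal
(5,6): flips 2 -> legal
(6,3): no bracket -> illegal
(6,4): flips 3 -> legal
(6,5): no bracket -> illegal
W mobility = 6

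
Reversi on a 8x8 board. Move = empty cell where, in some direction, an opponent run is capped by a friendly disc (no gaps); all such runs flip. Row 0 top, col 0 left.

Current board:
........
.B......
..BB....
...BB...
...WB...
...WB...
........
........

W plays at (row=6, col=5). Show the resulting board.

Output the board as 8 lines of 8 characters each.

Place W at (6,5); scan 8 dirs for brackets.
Dir NW: opp run (5,4) capped by W -> flip
Dir N: first cell '.' (not opp) -> no flip
Dir NE: first cell '.' (not opp) -> no flip
Dir W: first cell '.' (not opp) -> no flip
Dir E: first cell '.' (not opp) -> no flip
Dir SW: first cell '.' (not opp) -> no flip
Dir S: first cell '.' (not opp) -> no flip
Dir SE: first cell '.' (not opp) -> no flip
All flips: (5,4)

Answer: ........
.B......
..BB....
...BB...
...WB...
...WW...
.....W..
........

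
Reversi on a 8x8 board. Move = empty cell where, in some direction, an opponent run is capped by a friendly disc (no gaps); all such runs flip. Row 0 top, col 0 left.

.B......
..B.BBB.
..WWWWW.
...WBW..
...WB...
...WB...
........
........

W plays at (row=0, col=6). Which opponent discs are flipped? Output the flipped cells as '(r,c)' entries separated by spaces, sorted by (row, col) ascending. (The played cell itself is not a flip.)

Dir NW: edge -> no flip
Dir N: edge -> no flip
Dir NE: edge -> no flip
Dir W: first cell '.' (not opp) -> no flip
Dir E: first cell '.' (not opp) -> no flip
Dir SW: opp run (1,5) capped by W -> flip
Dir S: opp run (1,6) capped by W -> flip
Dir SE: first cell '.' (not opp) -> no flip

Answer: (1,5) (1,6)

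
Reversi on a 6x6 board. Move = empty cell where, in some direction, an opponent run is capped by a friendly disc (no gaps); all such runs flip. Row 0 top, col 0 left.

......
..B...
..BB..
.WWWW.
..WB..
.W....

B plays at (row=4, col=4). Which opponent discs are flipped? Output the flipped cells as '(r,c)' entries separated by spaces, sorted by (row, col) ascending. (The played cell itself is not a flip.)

Answer: (3,3)

Derivation:
Dir NW: opp run (3,3) capped by B -> flip
Dir N: opp run (3,4), next='.' -> no flip
Dir NE: first cell '.' (not opp) -> no flip
Dir W: first cell 'B' (not opp) -> no flip
Dir E: first cell '.' (not opp) -> no flip
Dir SW: first cell '.' (not opp) -> no flip
Dir S: first cell '.' (not opp) -> no flip
Dir SE: first cell '.' (not opp) -> no flip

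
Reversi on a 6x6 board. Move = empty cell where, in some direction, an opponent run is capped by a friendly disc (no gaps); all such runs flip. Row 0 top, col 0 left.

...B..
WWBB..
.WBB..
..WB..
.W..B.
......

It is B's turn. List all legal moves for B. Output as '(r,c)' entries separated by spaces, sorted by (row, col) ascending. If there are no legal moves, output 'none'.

(0,0): flips 1 -> legal
(0,1): no bracket -> illegal
(0,2): no bracket -> illegal
(2,0): flips 1 -> legal
(3,0): flips 1 -> legal
(3,1): flips 1 -> legal
(4,0): no bracket -> illegal
(4,2): flips 1 -> legal
(4,3): no bracket -> illegal
(5,0): flips 2 -> legal
(5,1): no bracket -> illegal
(5,2): no bracket -> illegal

Answer: (0,0) (2,0) (3,0) (3,1) (4,2) (5,0)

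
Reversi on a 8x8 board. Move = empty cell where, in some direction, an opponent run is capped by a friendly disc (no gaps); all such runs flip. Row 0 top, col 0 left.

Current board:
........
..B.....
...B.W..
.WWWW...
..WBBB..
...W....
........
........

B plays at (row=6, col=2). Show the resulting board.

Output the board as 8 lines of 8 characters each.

Place B at (6,2); scan 8 dirs for brackets.
Dir NW: first cell '.' (not opp) -> no flip
Dir N: first cell '.' (not opp) -> no flip
Dir NE: opp run (5,3) capped by B -> flip
Dir W: first cell '.' (not opp) -> no flip
Dir E: first cell '.' (not opp) -> no flip
Dir SW: first cell '.' (not opp) -> no flip
Dir S: first cell '.' (not opp) -> no flip
Dir SE: first cell '.' (not opp) -> no flip
All flips: (5,3)

Answer: ........
..B.....
...B.W..
.WWWW...
..WBBB..
...B....
..B.....
........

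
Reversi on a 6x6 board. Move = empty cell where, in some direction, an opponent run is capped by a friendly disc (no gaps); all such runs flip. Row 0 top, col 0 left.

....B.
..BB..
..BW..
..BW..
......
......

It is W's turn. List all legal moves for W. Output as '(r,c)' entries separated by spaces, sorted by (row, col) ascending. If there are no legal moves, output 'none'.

(0,1): flips 1 -> legal
(0,2): no bracket -> illegal
(0,3): flips 1 -> legal
(0,5): no bracket -> illegal
(1,1): flips 1 -> legal
(1,4): no bracket -> illegal
(1,5): no bracket -> illegal
(2,1): flips 1 -> legal
(2,4): no bracket -> illegal
(3,1): flips 1 -> legal
(4,1): flips 1 -> legal
(4,2): no bracket -> illegal
(4,3): no bracket -> illegal

Answer: (0,1) (0,3) (1,1) (2,1) (3,1) (4,1)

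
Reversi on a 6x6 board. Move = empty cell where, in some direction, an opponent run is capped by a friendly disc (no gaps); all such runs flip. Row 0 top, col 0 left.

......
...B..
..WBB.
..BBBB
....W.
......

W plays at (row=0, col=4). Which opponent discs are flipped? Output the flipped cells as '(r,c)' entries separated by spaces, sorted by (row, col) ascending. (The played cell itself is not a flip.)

Answer: (1,3)

Derivation:
Dir NW: edge -> no flip
Dir N: edge -> no flip
Dir NE: edge -> no flip
Dir W: first cell '.' (not opp) -> no flip
Dir E: first cell '.' (not opp) -> no flip
Dir SW: opp run (1,3) capped by W -> flip
Dir S: first cell '.' (not opp) -> no flip
Dir SE: first cell '.' (not opp) -> no flip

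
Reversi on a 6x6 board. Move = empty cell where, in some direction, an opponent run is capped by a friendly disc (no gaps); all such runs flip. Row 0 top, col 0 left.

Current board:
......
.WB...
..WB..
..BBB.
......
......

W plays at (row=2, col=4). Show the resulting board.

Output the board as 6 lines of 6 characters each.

Place W at (2,4); scan 8 dirs for brackets.
Dir NW: first cell '.' (not opp) -> no flip
Dir N: first cell '.' (not opp) -> no flip
Dir NE: first cell '.' (not opp) -> no flip
Dir W: opp run (2,3) capped by W -> flip
Dir E: first cell '.' (not opp) -> no flip
Dir SW: opp run (3,3), next='.' -> no flip
Dir S: opp run (3,4), next='.' -> no flip
Dir SE: first cell '.' (not opp) -> no flip
All flips: (2,3)

Answer: ......
.WB...
..WWW.
..BBB.
......
......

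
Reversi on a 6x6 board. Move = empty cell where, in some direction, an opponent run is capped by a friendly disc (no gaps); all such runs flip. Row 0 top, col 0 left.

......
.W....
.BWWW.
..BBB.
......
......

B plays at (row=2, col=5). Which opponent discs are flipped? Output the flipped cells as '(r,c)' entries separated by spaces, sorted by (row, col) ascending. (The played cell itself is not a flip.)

Dir NW: first cell '.' (not opp) -> no flip
Dir N: first cell '.' (not opp) -> no flip
Dir NE: edge -> no flip
Dir W: opp run (2,4) (2,3) (2,2) capped by B -> flip
Dir E: edge -> no flip
Dir SW: first cell 'B' (not opp) -> no flip
Dir S: first cell '.' (not opp) -> no flip
Dir SE: edge -> no flip

Answer: (2,2) (2,3) (2,4)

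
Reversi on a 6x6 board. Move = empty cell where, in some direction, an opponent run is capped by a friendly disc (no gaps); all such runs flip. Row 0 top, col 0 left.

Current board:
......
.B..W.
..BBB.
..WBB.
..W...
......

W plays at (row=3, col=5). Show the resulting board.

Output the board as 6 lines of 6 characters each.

Answer: ......
.B..W.
..BBB.
..WWWW
..W...
......

Derivation:
Place W at (3,5); scan 8 dirs for brackets.
Dir NW: opp run (2,4), next='.' -> no flip
Dir N: first cell '.' (not opp) -> no flip
Dir NE: edge -> no flip
Dir W: opp run (3,4) (3,3) capped by W -> flip
Dir E: edge -> no flip
Dir SW: first cell '.' (not opp) -> no flip
Dir S: first cell '.' (not opp) -> no flip
Dir SE: edge -> no flip
All flips: (3,3) (3,4)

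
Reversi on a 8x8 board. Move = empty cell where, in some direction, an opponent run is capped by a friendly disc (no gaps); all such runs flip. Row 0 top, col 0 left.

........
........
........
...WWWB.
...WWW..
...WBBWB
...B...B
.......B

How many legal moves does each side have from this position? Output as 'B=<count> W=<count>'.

Answer: B=6 W=7

Derivation:
-- B to move --
(2,2): flips 2 -> legal
(2,3): flips 6 -> legal
(2,4): flips 2 -> legal
(2,5): flips 2 -> legal
(2,6): no bracket -> illegal
(3,2): flips 4 -> legal
(4,2): no bracket -> illegal
(4,6): no bracket -> illegal
(4,7): no bracket -> illegal
(5,2): flips 1 -> legal
(6,2): no bracket -> illegal
(6,4): no bracket -> illegal
(6,5): no bracket -> illegal
(6,6): no bracket -> illegal
B mobility = 6
-- W to move --
(2,5): no bracket -> illegal
(2,6): no bracket -> illegal
(2,7): flips 1 -> legal
(3,7): flips 1 -> legal
(4,6): no bracket -> illegal
(4,7): no bracket -> illegal
(5,2): no bracket -> illegal
(6,2): no bracket -> illegal
(6,4): flips 1 -> legal
(6,5): flips 2 -> legal
(6,6): flips 1 -> legal
(7,2): flips 2 -> legal
(7,3): flips 1 -> legal
(7,4): no bracket -> illegal
(7,6): no bracket -> illegal
W mobility = 7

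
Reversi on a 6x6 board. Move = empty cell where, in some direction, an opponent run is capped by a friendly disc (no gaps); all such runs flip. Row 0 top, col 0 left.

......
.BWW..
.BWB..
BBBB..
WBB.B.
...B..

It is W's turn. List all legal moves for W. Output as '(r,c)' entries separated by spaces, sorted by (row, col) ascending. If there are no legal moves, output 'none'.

Answer: (0,0) (1,0) (2,0) (2,4) (3,4) (4,3) (5,2) (5,5)

Derivation:
(0,0): flips 1 -> legal
(0,1): no bracket -> illegal
(0,2): no bracket -> illegal
(1,0): flips 1 -> legal
(1,4): no bracket -> illegal
(2,0): flips 2 -> legal
(2,4): flips 1 -> legal
(3,4): flips 1 -> legal
(3,5): no bracket -> illegal
(4,3): flips 4 -> legal
(4,5): no bracket -> illegal
(5,0): no bracket -> illegal
(5,1): no bracket -> illegal
(5,2): flips 2 -> legal
(5,4): no bracket -> illegal
(5,5): flips 2 -> legal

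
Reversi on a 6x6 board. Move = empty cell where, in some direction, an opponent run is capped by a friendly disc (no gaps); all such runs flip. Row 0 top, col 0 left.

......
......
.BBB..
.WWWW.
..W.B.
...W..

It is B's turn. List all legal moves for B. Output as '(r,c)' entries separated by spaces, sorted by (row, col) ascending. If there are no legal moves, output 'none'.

Answer: (2,4) (4,0) (4,1) (4,3) (4,5) (5,2)

Derivation:
(2,0): no bracket -> illegal
(2,4): flips 1 -> legal
(2,5): no bracket -> illegal
(3,0): no bracket -> illegal
(3,5): no bracket -> illegal
(4,0): flips 1 -> legal
(4,1): flips 2 -> legal
(4,3): flips 2 -> legal
(4,5): flips 1 -> legal
(5,1): no bracket -> illegal
(5,2): flips 2 -> legal
(5,4): no bracket -> illegal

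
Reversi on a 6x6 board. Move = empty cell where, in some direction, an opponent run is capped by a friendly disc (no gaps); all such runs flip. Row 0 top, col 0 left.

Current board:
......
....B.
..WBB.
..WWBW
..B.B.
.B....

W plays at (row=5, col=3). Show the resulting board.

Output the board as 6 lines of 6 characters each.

Place W at (5,3); scan 8 dirs for brackets.
Dir NW: opp run (4,2), next='.' -> no flip
Dir N: first cell '.' (not opp) -> no flip
Dir NE: opp run (4,4) capped by W -> flip
Dir W: first cell '.' (not opp) -> no flip
Dir E: first cell '.' (not opp) -> no flip
Dir SW: edge -> no flip
Dir S: edge -> no flip
Dir SE: edge -> no flip
All flips: (4,4)

Answer: ......
....B.
..WBB.
..WWBW
..B.W.
.B.W..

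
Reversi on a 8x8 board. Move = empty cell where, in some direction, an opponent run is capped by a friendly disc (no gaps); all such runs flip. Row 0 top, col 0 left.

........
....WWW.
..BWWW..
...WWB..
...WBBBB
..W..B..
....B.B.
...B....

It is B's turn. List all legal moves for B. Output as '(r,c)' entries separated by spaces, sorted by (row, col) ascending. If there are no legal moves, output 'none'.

Answer: (0,4) (0,5) (1,2) (1,3) (2,6) (3,2) (4,2)

Derivation:
(0,3): no bracket -> illegal
(0,4): flips 3 -> legal
(0,5): flips 2 -> legal
(0,6): no bracket -> illegal
(0,7): no bracket -> illegal
(1,2): flips 2 -> legal
(1,3): flips 1 -> legal
(1,7): no bracket -> illegal
(2,6): flips 3 -> legal
(2,7): no bracket -> illegal
(3,2): flips 2 -> legal
(3,6): no bracket -> illegal
(4,1): no bracket -> illegal
(4,2): flips 1 -> legal
(5,1): no bracket -> illegal
(5,3): no bracket -> illegal
(5,4): no bracket -> illegal
(6,1): no bracket -> illegal
(6,2): no bracket -> illegal
(6,3): no bracket -> illegal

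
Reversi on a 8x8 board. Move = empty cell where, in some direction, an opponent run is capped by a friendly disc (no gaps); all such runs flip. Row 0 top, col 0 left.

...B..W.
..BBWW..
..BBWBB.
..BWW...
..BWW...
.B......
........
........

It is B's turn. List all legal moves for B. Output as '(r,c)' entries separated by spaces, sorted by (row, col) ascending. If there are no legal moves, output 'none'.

Answer: (0,4) (0,5) (1,6) (3,5) (4,5) (5,2) (5,3) (5,4) (5,5)

Derivation:
(0,4): flips 1 -> legal
(0,5): flips 2 -> legal
(0,7): no bracket -> illegal
(1,6): flips 2 -> legal
(1,7): no bracket -> illegal
(3,5): flips 3 -> legal
(4,5): flips 3 -> legal
(5,2): flips 2 -> legal
(5,3): flips 2 -> legal
(5,4): flips 1 -> legal
(5,5): flips 2 -> legal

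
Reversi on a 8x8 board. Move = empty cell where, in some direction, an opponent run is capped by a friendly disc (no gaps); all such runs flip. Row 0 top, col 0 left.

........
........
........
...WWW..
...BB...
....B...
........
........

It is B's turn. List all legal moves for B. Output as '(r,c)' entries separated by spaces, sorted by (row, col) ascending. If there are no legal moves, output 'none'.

(2,2): flips 1 -> legal
(2,3): flips 1 -> legal
(2,4): flips 1 -> legal
(2,5): flips 1 -> legal
(2,6): flips 1 -> legal
(3,2): no bracket -> illegal
(3,6): no bracket -> illegal
(4,2): no bracket -> illegal
(4,5): no bracket -> illegal
(4,6): no bracket -> illegal

Answer: (2,2) (2,3) (2,4) (2,5) (2,6)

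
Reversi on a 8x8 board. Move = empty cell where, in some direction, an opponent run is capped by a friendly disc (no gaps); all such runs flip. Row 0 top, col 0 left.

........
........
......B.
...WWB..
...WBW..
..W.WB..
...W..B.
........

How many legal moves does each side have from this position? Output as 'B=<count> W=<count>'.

-- B to move --
(2,2): flips 1 -> legal
(2,3): no bracket -> illegal
(2,4): flips 1 -> legal
(2,5): no bracket -> illegal
(3,2): flips 2 -> legal
(3,6): no bracket -> illegal
(4,1): no bracket -> illegal
(4,2): flips 1 -> legal
(4,6): flips 1 -> legal
(5,1): no bracket -> illegal
(5,3): flips 1 -> legal
(5,6): no bracket -> illegal
(6,1): no bracket -> illegal
(6,2): no bracket -> illegal
(6,4): flips 1 -> legal
(6,5): no bracket -> illegal
(7,2): no bracket -> illegal
(7,3): no bracket -> illegal
(7,4): no bracket -> illegal
B mobility = 7
-- W to move --
(1,5): no bracket -> illegal
(1,6): no bracket -> illegal
(1,7): no bracket -> illegal
(2,4): no bracket -> illegal
(2,5): flips 1 -> legal
(2,7): no bracket -> illegal
(3,6): flips 1 -> legal
(3,7): no bracket -> illegal
(4,6): no bracket -> illegal
(5,3): no bracket -> illegal
(5,6): flips 1 -> legal
(5,7): no bracket -> illegal
(6,4): no bracket -> illegal
(6,5): flips 1 -> legal
(6,7): no bracket -> illegal
(7,5): no bracket -> illegal
(7,6): no bracket -> illegal
(7,7): flips 3 -> legal
W mobility = 5

Answer: B=7 W=5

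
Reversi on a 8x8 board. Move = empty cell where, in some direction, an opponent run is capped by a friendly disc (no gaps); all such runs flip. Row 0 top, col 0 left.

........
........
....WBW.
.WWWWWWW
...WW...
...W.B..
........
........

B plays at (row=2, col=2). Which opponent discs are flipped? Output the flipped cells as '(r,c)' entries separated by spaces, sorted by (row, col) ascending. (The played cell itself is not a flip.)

Dir NW: first cell '.' (not opp) -> no flip
Dir N: first cell '.' (not opp) -> no flip
Dir NE: first cell '.' (not opp) -> no flip
Dir W: first cell '.' (not opp) -> no flip
Dir E: first cell '.' (not opp) -> no flip
Dir SW: opp run (3,1), next='.' -> no flip
Dir S: opp run (3,2), next='.' -> no flip
Dir SE: opp run (3,3) (4,4) capped by B -> flip

Answer: (3,3) (4,4)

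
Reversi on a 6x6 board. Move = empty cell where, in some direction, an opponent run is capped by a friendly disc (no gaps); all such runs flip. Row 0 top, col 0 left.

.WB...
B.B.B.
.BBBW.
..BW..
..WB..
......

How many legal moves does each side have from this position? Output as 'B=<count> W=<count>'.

-- B to move --
(0,0): flips 1 -> legal
(1,1): no bracket -> illegal
(1,3): no bracket -> illegal
(1,5): no bracket -> illegal
(2,5): flips 1 -> legal
(3,1): no bracket -> illegal
(3,4): flips 2 -> legal
(3,5): no bracket -> illegal
(4,1): flips 1 -> legal
(4,4): flips 1 -> legal
(5,1): no bracket -> illegal
(5,2): flips 1 -> legal
(5,3): no bracket -> illegal
B mobility = 6
-- W to move --
(0,0): no bracket -> illegal
(0,3): flips 1 -> legal
(0,4): flips 1 -> legal
(0,5): no bracket -> illegal
(1,1): flips 1 -> legal
(1,3): flips 1 -> legal
(1,5): no bracket -> illegal
(2,0): flips 3 -> legal
(2,5): no bracket -> illegal
(3,0): no bracket -> illegal
(3,1): flips 1 -> legal
(3,4): flips 2 -> legal
(4,1): no bracket -> illegal
(4,4): flips 1 -> legal
(5,2): no bracket -> illegal
(5,3): flips 1 -> legal
(5,4): no bracket -> illegal
W mobility = 9

Answer: B=6 W=9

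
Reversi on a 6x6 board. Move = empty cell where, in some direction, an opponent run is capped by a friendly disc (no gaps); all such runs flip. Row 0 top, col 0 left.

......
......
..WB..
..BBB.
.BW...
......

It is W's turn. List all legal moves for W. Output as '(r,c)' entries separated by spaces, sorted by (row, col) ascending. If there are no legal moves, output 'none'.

(1,2): no bracket -> illegal
(1,3): no bracket -> illegal
(1,4): no bracket -> illegal
(2,1): no bracket -> illegal
(2,4): flips 2 -> legal
(2,5): no bracket -> illegal
(3,0): no bracket -> illegal
(3,1): no bracket -> illegal
(3,5): no bracket -> illegal
(4,0): flips 1 -> legal
(4,3): no bracket -> illegal
(4,4): flips 1 -> legal
(4,5): no bracket -> illegal
(5,0): no bracket -> illegal
(5,1): no bracket -> illegal
(5,2): no bracket -> illegal

Answer: (2,4) (4,0) (4,4)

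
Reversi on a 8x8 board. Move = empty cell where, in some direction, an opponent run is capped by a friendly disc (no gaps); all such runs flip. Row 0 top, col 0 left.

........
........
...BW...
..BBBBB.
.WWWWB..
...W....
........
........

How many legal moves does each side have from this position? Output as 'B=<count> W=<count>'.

-- B to move --
(1,3): flips 1 -> legal
(1,4): flips 1 -> legal
(1,5): flips 1 -> legal
(2,5): flips 1 -> legal
(3,0): no bracket -> illegal
(3,1): no bracket -> illegal
(4,0): flips 4 -> legal
(5,0): flips 1 -> legal
(5,1): flips 1 -> legal
(5,2): flips 2 -> legal
(5,4): flips 2 -> legal
(5,5): flips 1 -> legal
(6,2): flips 2 -> legal
(6,3): flips 2 -> legal
(6,4): no bracket -> illegal
B mobility = 12
-- W to move --
(1,2): no bracket -> illegal
(1,3): flips 2 -> legal
(1,4): flips 2 -> legal
(2,1): flips 1 -> legal
(2,2): flips 3 -> legal
(2,5): flips 1 -> legal
(2,6): flips 1 -> legal
(2,7): no bracket -> illegal
(3,1): no bracket -> illegal
(3,7): no bracket -> illegal
(4,6): flips 2 -> legal
(4,7): no bracket -> illegal
(5,4): no bracket -> illegal
(5,5): no bracket -> illegal
(5,6): no bracket -> illegal
W mobility = 7

Answer: B=12 W=7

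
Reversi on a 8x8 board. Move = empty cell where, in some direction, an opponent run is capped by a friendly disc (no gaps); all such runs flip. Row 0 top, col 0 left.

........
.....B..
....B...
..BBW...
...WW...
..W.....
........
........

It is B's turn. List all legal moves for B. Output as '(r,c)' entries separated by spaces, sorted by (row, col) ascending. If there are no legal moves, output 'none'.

(2,3): no bracket -> illegal
(2,5): no bracket -> illegal
(3,5): flips 1 -> legal
(4,1): no bracket -> illegal
(4,2): no bracket -> illegal
(4,5): no bracket -> illegal
(5,1): no bracket -> illegal
(5,3): flips 1 -> legal
(5,4): flips 3 -> legal
(5,5): flips 1 -> legal
(6,1): no bracket -> illegal
(6,2): no bracket -> illegal
(6,3): no bracket -> illegal

Answer: (3,5) (5,3) (5,4) (5,5)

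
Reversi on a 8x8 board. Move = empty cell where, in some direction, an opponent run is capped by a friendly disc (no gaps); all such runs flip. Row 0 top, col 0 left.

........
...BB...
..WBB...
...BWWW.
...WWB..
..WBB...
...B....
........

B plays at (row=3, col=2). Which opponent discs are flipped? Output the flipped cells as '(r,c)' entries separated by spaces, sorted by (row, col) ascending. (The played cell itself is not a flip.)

Answer: (4,3)

Derivation:
Dir NW: first cell '.' (not opp) -> no flip
Dir N: opp run (2,2), next='.' -> no flip
Dir NE: first cell 'B' (not opp) -> no flip
Dir W: first cell '.' (not opp) -> no flip
Dir E: first cell 'B' (not opp) -> no flip
Dir SW: first cell '.' (not opp) -> no flip
Dir S: first cell '.' (not opp) -> no flip
Dir SE: opp run (4,3) capped by B -> flip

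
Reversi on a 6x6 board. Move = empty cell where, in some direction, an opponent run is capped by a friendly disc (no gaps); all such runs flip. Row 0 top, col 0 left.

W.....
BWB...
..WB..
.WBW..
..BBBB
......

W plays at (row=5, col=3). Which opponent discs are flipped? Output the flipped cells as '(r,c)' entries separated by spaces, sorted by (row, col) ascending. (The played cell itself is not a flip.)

Answer: (4,2) (4,3)

Derivation:
Dir NW: opp run (4,2) capped by W -> flip
Dir N: opp run (4,3) capped by W -> flip
Dir NE: opp run (4,4), next='.' -> no flip
Dir W: first cell '.' (not opp) -> no flip
Dir E: first cell '.' (not opp) -> no flip
Dir SW: edge -> no flip
Dir S: edge -> no flip
Dir SE: edge -> no flip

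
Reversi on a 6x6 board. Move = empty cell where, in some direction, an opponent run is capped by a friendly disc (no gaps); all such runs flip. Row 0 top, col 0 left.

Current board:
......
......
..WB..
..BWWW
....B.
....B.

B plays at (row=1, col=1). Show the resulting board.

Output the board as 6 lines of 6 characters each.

Place B at (1,1); scan 8 dirs for brackets.
Dir NW: first cell '.' (not opp) -> no flip
Dir N: first cell '.' (not opp) -> no flip
Dir NE: first cell '.' (not opp) -> no flip
Dir W: first cell '.' (not opp) -> no flip
Dir E: first cell '.' (not opp) -> no flip
Dir SW: first cell '.' (not opp) -> no flip
Dir S: first cell '.' (not opp) -> no flip
Dir SE: opp run (2,2) (3,3) capped by B -> flip
All flips: (2,2) (3,3)

Answer: ......
.B....
..BB..
..BBWW
....B.
....B.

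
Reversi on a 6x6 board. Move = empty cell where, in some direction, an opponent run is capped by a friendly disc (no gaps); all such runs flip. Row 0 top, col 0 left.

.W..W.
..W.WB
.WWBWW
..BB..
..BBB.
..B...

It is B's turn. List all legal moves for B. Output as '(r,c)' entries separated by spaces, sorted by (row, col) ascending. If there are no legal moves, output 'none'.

Answer: (0,2) (0,5) (1,0) (1,1) (1,3) (2,0) (3,5)

Derivation:
(0,0): no bracket -> illegal
(0,2): flips 2 -> legal
(0,3): no bracket -> illegal
(0,5): flips 1 -> legal
(1,0): flips 1 -> legal
(1,1): flips 1 -> legal
(1,3): flips 1 -> legal
(2,0): flips 2 -> legal
(3,0): no bracket -> illegal
(3,1): no bracket -> illegal
(3,4): no bracket -> illegal
(3,5): flips 1 -> legal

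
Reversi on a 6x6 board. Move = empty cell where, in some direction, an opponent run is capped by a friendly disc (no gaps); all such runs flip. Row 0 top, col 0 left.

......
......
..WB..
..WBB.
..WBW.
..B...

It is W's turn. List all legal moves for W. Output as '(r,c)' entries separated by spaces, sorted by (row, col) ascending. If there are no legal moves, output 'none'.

Answer: (1,4) (2,4) (3,5) (5,4)

Derivation:
(1,2): no bracket -> illegal
(1,3): no bracket -> illegal
(1,4): flips 1 -> legal
(2,4): flips 3 -> legal
(2,5): no bracket -> illegal
(3,5): flips 2 -> legal
(4,1): no bracket -> illegal
(4,5): no bracket -> illegal
(5,1): no bracket -> illegal
(5,3): no bracket -> illegal
(5,4): flips 1 -> legal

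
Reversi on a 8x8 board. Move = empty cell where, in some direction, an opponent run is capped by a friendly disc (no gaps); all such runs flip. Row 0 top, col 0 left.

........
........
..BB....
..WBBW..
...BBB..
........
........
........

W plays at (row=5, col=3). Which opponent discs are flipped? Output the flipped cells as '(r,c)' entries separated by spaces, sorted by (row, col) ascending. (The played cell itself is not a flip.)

Dir NW: first cell '.' (not opp) -> no flip
Dir N: opp run (4,3) (3,3) (2,3), next='.' -> no flip
Dir NE: opp run (4,4) capped by W -> flip
Dir W: first cell '.' (not opp) -> no flip
Dir E: first cell '.' (not opp) -> no flip
Dir SW: first cell '.' (not opp) -> no flip
Dir S: first cell '.' (not opp) -> no flip
Dir SE: first cell '.' (not opp) -> no flip

Answer: (4,4)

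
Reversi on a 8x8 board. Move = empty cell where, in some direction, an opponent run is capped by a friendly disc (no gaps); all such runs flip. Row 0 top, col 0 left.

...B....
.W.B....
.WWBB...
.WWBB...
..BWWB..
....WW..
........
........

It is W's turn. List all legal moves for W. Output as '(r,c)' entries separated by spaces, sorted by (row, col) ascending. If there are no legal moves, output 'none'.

(0,2): no bracket -> illegal
(0,4): flips 1 -> legal
(1,2): no bracket -> illegal
(1,4): flips 3 -> legal
(1,5): no bracket -> illegal
(2,5): flips 3 -> legal
(3,5): flips 3 -> legal
(3,6): flips 1 -> legal
(4,1): flips 1 -> legal
(4,6): flips 1 -> legal
(5,1): no bracket -> illegal
(5,2): flips 1 -> legal
(5,3): flips 1 -> legal
(5,6): no bracket -> illegal

Answer: (0,4) (1,4) (2,5) (3,5) (3,6) (4,1) (4,6) (5,2) (5,3)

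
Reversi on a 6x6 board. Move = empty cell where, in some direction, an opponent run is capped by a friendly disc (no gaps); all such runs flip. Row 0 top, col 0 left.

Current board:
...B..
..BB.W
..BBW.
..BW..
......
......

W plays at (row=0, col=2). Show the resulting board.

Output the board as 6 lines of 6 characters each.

Answer: ..WB..
..BW.W
..BBW.
..BW..
......
......

Derivation:
Place W at (0,2); scan 8 dirs for brackets.
Dir NW: edge -> no flip
Dir N: edge -> no flip
Dir NE: edge -> no flip
Dir W: first cell '.' (not opp) -> no flip
Dir E: opp run (0,3), next='.' -> no flip
Dir SW: first cell '.' (not opp) -> no flip
Dir S: opp run (1,2) (2,2) (3,2), next='.' -> no flip
Dir SE: opp run (1,3) capped by W -> flip
All flips: (1,3)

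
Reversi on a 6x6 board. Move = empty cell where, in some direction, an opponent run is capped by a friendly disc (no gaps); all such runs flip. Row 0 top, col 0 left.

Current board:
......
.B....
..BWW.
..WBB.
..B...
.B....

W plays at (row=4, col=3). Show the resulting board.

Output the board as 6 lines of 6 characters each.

Place W at (4,3); scan 8 dirs for brackets.
Dir NW: first cell 'W' (not opp) -> no flip
Dir N: opp run (3,3) capped by W -> flip
Dir NE: opp run (3,4), next='.' -> no flip
Dir W: opp run (4,2), next='.' -> no flip
Dir E: first cell '.' (not opp) -> no flip
Dir SW: first cell '.' (not opp) -> no flip
Dir S: first cell '.' (not opp) -> no flip
Dir SE: first cell '.' (not opp) -> no flip
All flips: (3,3)

Answer: ......
.B....
..BWW.
..WWB.
..BW..
.B....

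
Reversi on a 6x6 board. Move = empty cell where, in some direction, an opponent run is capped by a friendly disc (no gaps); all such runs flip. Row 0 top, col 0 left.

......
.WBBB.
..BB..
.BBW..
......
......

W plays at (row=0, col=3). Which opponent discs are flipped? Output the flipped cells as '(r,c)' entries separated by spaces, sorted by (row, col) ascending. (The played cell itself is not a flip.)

Answer: (1,3) (2,3)

Derivation:
Dir NW: edge -> no flip
Dir N: edge -> no flip
Dir NE: edge -> no flip
Dir W: first cell '.' (not opp) -> no flip
Dir E: first cell '.' (not opp) -> no flip
Dir SW: opp run (1,2), next='.' -> no flip
Dir S: opp run (1,3) (2,3) capped by W -> flip
Dir SE: opp run (1,4), next='.' -> no flip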